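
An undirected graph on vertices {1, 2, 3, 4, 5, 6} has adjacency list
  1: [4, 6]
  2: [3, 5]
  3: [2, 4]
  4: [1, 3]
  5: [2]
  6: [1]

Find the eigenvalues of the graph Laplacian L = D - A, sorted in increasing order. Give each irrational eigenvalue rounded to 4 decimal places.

[0, 0.2679, 1, 2, 3, 3.7321]

Reading degrees in the order [1, 2, 3, 4, 5, 6] gives [2, 2, 2, 2, 1, 1]; set D = diag(2, 2, 2, 2, 1, 1) and form L = D - A. The multiplicity of 0 as a Laplacian eigenvalue equals the number of connected components. There is one zero in the spectrum, matching the 1 component.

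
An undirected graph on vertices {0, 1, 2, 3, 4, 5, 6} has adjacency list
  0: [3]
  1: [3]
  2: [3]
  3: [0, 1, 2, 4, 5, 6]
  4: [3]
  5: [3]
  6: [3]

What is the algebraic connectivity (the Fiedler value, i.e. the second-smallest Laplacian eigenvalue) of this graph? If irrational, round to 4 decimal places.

With the vertex order [0, 1, 2, 3, 4, 5, 6], the degrees are [1, 1, 1, 6, 1, 1, 1], giving D = diag(1, 1, 1, 6, 1, 1, 1) and L = D - A. The smallest Laplacian eigenvalue is always 0. The next one, lambda_2 = 1, measures how hard the graph is to disconnect: larger values mean better connectivity. By the matrix-tree theorem the graph has (1/7) * product of the nonzero eigenvalues = 1 spanning tree. The eigenvalues sum to 12, which equals trace(L) = 2|E|.

1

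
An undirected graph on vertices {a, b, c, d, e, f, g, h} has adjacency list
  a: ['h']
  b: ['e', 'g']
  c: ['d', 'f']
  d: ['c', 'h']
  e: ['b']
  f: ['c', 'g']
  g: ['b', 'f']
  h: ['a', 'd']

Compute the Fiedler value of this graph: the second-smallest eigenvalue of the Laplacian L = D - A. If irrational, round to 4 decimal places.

0.1522

Each diagonal entry of L is the vertex degree and each off-diagonal entry is -1 where an edge is present, 0 otherwise; in the order [a, b, c, d, e, f, g, h] the diagonal is [1, 2, 2, 2, 1, 2, 2, 2]. Computing the eigenvalues of L and sorting gives [0, 0.1522, 0.5858, 1.2346, 2, 2.7654, 3.4142, 3.8478]. The Fiedler value lambda_2 = 0.1522 is strictly positive, so the graph is connected. There is one zero in the spectrum, matching the 1 component.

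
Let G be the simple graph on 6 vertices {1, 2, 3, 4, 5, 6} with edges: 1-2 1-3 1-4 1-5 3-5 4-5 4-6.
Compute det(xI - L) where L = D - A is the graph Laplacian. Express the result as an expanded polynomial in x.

x^6 - 14x^5 + 71x^4 - 158x^3 + 149x^2 - 48x

With the vertex order [1, 2, 3, 4, 5, 6], the degrees are [4, 1, 2, 3, 3, 1], giving D = diag(4, 1, 2, 3, 3, 1) and L = D - A. L has integer entries, so p(x) = det(xI - L) has integer coefficients. Expanding the determinant yields x^6 - 14x^5 + 71x^4 - 158x^3 + 149x^2 - 48x. Since p(0) = det(-L) = 0, x divides p(x).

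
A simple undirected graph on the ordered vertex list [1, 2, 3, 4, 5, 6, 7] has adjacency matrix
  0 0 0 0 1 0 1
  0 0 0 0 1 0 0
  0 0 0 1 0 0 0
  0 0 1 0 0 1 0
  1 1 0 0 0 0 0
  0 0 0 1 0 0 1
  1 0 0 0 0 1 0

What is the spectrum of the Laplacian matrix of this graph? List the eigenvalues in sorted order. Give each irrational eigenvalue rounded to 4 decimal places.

[0, 0.1981, 0.7530, 1.5550, 2.4450, 3.2470, 3.8019]

Each diagonal entry of L is the vertex degree and each off-diagonal entry is -1 where an edge is present, 0 otherwise; in the order [1, 2, 3, 4, 5, 6, 7] the diagonal is [2, 1, 1, 2, 2, 2, 2]. L is symmetric positive semidefinite, so every eigenvalue is real and nonnegative. The single zero eigenvalue shows the graph is connected. By the matrix-tree theorem the graph has (1/7) * product of the nonzero eigenvalues = 1 spanning tree. The eigenvalues sum to 12, which equals trace(L) = 2|E|.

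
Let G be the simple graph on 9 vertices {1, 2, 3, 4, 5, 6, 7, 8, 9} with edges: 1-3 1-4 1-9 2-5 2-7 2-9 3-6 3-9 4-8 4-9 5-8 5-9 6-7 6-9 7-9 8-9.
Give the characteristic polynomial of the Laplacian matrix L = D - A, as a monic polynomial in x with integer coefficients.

x^9 - 32x^8 + 428x^7 - 3136x^6 + 13786x^5 - 37232x^4 + 60276x^3 - 53424x^2 + 19845x

Each diagonal entry of L is the vertex degree and each off-diagonal entry is -1 where an edge is present, 0 otherwise; in the order [1, 2, 3, 4, 5, 6, 7, 8, 9] the diagonal is [3, 3, 3, 3, 3, 3, 3, 3, 8]. Computing det(xI - L) by cofactor expansion (or equivalently via sum-over-permutations) gives x^9 - 32x^8 + 428x^7 - 3136x^6 + 13786x^5 - 37232x^4 + 60276x^3 - 53424x^2 + 19845x. The constant term is 0 because L is singular (the all-ones vector lies in its kernel). There is one zero in the spectrum, matching the 1 component.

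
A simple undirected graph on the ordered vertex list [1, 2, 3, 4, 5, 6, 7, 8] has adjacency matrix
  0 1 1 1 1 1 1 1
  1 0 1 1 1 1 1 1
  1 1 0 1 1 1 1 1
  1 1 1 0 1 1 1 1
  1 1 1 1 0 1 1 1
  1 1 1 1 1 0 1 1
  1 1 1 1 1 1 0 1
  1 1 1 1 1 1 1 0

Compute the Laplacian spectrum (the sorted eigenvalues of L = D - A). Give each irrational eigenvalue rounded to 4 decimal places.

Reading degrees in the order [1, 2, 3, 4, 5, 6, 7, 8] gives [7, 7, 7, 7, 7, 7, 7, 7]; set D = diag(7, 7, 7, 7, 7, 7, 7, 7) and form L = D - A. Diagonalising L (or applying a numerical eigensolver to the 8x8 matrix) gives the spectrum above.

[0, 8, 8, 8, 8, 8, 8, 8]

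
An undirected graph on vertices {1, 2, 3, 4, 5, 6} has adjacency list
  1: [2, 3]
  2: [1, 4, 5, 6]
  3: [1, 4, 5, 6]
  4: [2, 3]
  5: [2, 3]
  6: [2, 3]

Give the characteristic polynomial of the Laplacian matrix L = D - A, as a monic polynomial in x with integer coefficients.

x^6 - 16x^5 + 96x^4 - 272x^3 + 368x^2 - 192x

Reading degrees in the order [1, 2, 3, 4, 5, 6] gives [2, 4, 4, 2, 2, 2]; set D = diag(2, 4, 4, 2, 2, 2) and form L = D - A. Computing det(xI - L) by cofactor expansion (or equivalently via sum-over-permutations) gives x^6 - 16x^5 + 96x^4 - 272x^3 + 368x^2 - 192x. The coefficient of x^5 equals -trace(L) = -16, matching the sum of degrees. There is one zero in the spectrum, matching the 1 component. By the matrix-tree theorem the graph has (1/6) * product of the nonzero eigenvalues = 32 spanning trees.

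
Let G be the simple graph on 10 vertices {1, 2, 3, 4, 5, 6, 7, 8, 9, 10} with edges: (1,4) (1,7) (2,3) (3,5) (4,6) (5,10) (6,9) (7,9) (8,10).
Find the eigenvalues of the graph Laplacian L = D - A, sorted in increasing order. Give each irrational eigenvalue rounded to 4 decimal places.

[0, 0, 0.3820, 1.3820, 1.3820, 1.3820, 2.6180, 3.6180, 3.6180, 3.6180]

With the vertex order [1, 2, 3, 4, 5, 6, 7, 8, 9, 10], the degrees are [2, 1, 2, 2, 2, 2, 2, 1, 2, 2], giving D = diag(2, 1, 2, 2, 2, 2, 2, 1, 2, 2) and L = D - A. L is symmetric positive semidefinite, so every eigenvalue is real and nonnegative. The 2 zero eigenvalues correspond to the 2 connected components. The largest eigenvalue, 3.6180, is at most the vertex count 10. The eigenvalues sum to 18, which equals trace(L) = 2|E|.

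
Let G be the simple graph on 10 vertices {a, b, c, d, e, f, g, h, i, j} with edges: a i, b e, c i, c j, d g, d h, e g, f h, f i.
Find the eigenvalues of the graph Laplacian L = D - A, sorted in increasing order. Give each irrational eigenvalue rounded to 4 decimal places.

Reading degrees in the order [a, b, c, d, e, f, g, h, i, j] gives [1, 1, 2, 2, 2, 2, 2, 2, 3, 1]; set D = diag(1, 1, 2, 2, 2, 2, 2, 2, 3, 1) and form L = D - A. The multiplicity of 0 as a Laplacian eigenvalue equals the number of connected components. By the matrix-tree theorem the graph has (1/10) * product of the nonzero eigenvalues = 1 spanning tree. The largest eigenvalue, 4.3463, is at most the vertex count 10.

[0, 0.1100, 0.4616, 0.6697, 1.2415, 2, 2.4010, 3.0579, 3.7120, 4.3463]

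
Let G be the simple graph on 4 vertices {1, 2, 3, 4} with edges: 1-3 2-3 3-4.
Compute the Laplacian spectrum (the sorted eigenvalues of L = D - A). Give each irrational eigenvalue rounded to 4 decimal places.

Reading degrees in the order [1, 2, 3, 4] gives [1, 1, 3, 1]; set D = diag(1, 1, 3, 1) and form L = D - A. The multiplicity of 0 as a Laplacian eigenvalue equals the number of connected components. There is one zero in the spectrum, matching the 1 component.

[0, 1, 1, 4]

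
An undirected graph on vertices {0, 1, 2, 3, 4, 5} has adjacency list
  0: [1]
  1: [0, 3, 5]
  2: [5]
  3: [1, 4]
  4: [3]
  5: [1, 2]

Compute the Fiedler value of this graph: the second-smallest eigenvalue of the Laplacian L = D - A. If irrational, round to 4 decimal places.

Reading degrees in the order [0, 1, 2, 3, 4, 5] gives [1, 3, 1, 2, 1, 2]; set D = diag(1, 3, 1, 2, 1, 2) and form L = D - A. The sorted Laplacian eigenvalues are [0, 0.3820, 0.6972, 2, 2.6180, 4.3028]; the algebraic connectivity is the second entry, 0.3820.

0.3820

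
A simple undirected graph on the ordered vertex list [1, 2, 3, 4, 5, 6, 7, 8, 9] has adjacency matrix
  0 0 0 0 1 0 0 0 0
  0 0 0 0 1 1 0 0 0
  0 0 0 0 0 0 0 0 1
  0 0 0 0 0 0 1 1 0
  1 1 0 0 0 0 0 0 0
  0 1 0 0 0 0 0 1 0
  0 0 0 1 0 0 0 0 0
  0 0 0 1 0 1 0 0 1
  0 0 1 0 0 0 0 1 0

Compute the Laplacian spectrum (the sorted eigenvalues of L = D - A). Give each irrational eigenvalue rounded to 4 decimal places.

Each diagonal entry of L is the vertex degree and each off-diagonal entry is -1 where an edge is present, 0 otherwise; in the order [1, 2, 3, 4, 5, 6, 7, 8, 9] the diagonal is [1, 2, 1, 2, 2, 2, 1, 3, 2]. L is symmetric positive semidefinite, so every eigenvalue is real and nonnegative.

[0, 0.1708, 0.3820, 0.8503, 1.6761, 2.4165, 2.6180, 3.4421, 4.4442]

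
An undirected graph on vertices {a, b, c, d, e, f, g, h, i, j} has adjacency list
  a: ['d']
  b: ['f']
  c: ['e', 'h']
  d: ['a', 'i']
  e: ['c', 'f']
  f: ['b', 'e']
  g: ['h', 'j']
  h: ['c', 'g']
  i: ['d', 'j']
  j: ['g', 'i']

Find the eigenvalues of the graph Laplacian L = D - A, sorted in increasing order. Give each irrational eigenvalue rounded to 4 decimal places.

[0, 0.0979, 0.3820, 0.8244, 1.3820, 2, 2.6180, 3.1756, 3.6180, 3.9021]

Reading degrees in the order [a, b, c, d, e, f, g, h, i, j] gives [1, 1, 2, 2, 2, 2, 2, 2, 2, 2]; set D = diag(1, 1, 2, 2, 2, 2, 2, 2, 2, 2) and form L = D - A. Since every row of L sums to 0, the all-ones vector is in the kernel and 0 is an eigenvalue. The single zero eigenvalue shows the graph is connected.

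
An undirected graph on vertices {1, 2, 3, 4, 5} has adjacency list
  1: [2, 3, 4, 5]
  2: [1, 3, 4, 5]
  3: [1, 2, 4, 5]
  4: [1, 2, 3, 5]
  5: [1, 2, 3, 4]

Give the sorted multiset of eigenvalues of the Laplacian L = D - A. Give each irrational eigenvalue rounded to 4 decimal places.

[0, 5, 5, 5, 5]

Each diagonal entry of L is the vertex degree and each off-diagonal entry is -1 where an edge is present, 0 otherwise; in the order [1, 2, 3, 4, 5] the diagonal is [4, 4, 4, 4, 4]. Since every row of L sums to 0, the all-ones vector is in the kernel and 0 is an eigenvalue. There is one zero in the spectrum, matching the 1 component.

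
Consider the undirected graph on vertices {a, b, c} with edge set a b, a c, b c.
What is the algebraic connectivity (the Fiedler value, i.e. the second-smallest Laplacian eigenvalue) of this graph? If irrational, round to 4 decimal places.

3

With the vertex order [a, b, c], the degrees are [2, 2, 2], giving D = diag(2, 2, 2) and L = D - A. Computing the eigenvalues of L and sorting gives [0, 3, 3]. The Fiedler value lambda_2 = 3 is strictly positive, so the graph is connected. By the matrix-tree theorem the graph has (1/3) * product of the nonzero eigenvalues = 3 spanning trees.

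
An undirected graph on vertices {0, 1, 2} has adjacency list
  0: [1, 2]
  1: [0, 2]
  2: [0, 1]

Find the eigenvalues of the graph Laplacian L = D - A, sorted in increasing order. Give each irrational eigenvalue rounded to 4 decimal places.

Each diagonal entry of L is the vertex degree and each off-diagonal entry is -1 where an edge is present, 0 otherwise; in the order [0, 1, 2] the diagonal is [2, 2, 2]. Diagonalising L (or applying a numerical eigensolver to the 3x3 matrix) gives the spectrum above. The single zero eigenvalue shows the graph is connected. The largest eigenvalue, 3, is at most the vertex count 3. There is one zero in the spectrum, matching the 1 component.

[0, 3, 3]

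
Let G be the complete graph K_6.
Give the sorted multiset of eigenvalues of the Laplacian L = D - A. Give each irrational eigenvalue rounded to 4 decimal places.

The graph has 6 vertices and degree multiset [5, 5, 5, 5, 5, 5]; D is the diagonal matrix of degrees and L = D - A. Diagonalising L (or applying a numerical eigensolver to the 6x6 matrix) gives the spectrum above.

[0, 6, 6, 6, 6, 6]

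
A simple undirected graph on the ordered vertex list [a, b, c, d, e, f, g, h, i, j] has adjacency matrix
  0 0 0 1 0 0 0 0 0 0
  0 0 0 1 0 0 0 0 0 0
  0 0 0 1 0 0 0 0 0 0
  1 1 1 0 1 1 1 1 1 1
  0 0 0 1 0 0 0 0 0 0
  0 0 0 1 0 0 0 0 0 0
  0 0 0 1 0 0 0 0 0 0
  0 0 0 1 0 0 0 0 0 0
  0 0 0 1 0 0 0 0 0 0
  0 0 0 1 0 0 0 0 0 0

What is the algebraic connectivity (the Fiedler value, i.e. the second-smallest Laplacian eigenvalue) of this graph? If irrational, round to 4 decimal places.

With the vertex order [a, b, c, d, e, f, g, h, i, j], the degrees are [1, 1, 1, 9, 1, 1, 1, 1, 1, 1], giving D = diag(1, 1, 1, 9, 1, 1, 1, 1, 1, 1) and L = D - A. The sorted Laplacian eigenvalues are [0, 1, 1, 1, 1, 1, 1, 1, 1, 10]; the algebraic connectivity is the second entry, 1. The eigenvalues sum to 18, which equals trace(L) = 2|E|. There is one zero in the spectrum, matching the 1 component.

1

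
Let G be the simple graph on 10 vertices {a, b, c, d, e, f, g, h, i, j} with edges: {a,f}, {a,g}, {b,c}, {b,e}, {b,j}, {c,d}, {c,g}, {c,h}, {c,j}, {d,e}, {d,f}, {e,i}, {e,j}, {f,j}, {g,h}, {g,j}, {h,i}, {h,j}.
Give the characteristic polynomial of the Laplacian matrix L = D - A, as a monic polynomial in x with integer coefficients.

With the vertex order [a, b, c, d, e, f, g, h, i, j], the degrees are [2, 3, 5, 3, 4, 3, 4, 4, 2, 6], giving D = diag(2, 3, 5, 3, 4, 3, 4, 4, 2, 6) and L = D - A. L has integer entries, so p(x) = det(xI - L) has integer coefficients. Expanding the determinant yields x^10 - 36x^9 + 558x^8 - 4878x^7 + 26449x^6 - 92038x^5 + 205074x^4 - 281440x^3 + 215286x^2 - 69700x. The constant term is 0 because L is singular (the all-ones vector lies in its kernel). There is one zero in the spectrum, matching the 1 component.

x^10 - 36x^9 + 558x^8 - 4878x^7 + 26449x^6 - 92038x^5 + 205074x^4 - 281440x^3 + 215286x^2 - 69700x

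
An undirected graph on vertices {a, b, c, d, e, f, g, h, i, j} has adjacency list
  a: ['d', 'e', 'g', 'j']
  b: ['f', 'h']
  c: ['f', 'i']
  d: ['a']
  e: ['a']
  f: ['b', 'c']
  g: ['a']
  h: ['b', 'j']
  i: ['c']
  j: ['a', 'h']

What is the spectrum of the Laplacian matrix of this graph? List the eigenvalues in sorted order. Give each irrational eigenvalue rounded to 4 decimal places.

Reading degrees in the order [a, b, c, d, e, f, g, h, i, j] gives [4, 2, 2, 1, 1, 2, 1, 2, 1, 2]; set D = diag(4, 2, 2, 1, 1, 2, 1, 2, 1, 2) and form L = D - A. Diagonalising L (or applying a numerical eigensolver to the 10x10 matrix) gives the spectrum above. The single zero eigenvalue shows the graph is connected.

[0, 0.1148, 0.5399, 1, 1, 1.2709, 2.1739, 3.0636, 3.7387, 5.0981]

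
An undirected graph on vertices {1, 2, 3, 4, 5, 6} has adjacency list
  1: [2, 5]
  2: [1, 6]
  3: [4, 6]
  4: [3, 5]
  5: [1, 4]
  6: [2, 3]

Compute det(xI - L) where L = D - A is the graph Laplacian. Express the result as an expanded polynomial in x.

Reading degrees in the order [1, 2, 3, 4, 5, 6] gives [2, 2, 2, 2, 2, 2]; set D = diag(2, 2, 2, 2, 2, 2) and form L = D - A. The eigenvalues of L are [0, 1, 1, 3, 3, 4]; the characteristic polynomial is the product of (x - lambda_i), which multiplies out to x^6 - 12x^5 + 54x^4 - 112x^3 + 105x^2 - 36x. Since p(0) = det(-L) = 0, x divides p(x). The eigenvalues sum to 12, which equals trace(L) = 2|E|. The largest eigenvalue, 4, is at most the vertex count 6.

x^6 - 12x^5 + 54x^4 - 112x^3 + 105x^2 - 36x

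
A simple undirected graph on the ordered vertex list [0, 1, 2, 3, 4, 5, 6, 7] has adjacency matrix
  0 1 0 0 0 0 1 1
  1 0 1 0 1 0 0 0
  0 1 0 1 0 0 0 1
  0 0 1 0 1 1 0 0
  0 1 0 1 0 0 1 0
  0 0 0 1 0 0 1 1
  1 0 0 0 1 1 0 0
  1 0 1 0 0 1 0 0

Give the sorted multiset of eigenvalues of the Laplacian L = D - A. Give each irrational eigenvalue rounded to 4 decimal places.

[0, 2, 2, 2, 4, 4, 4, 6]

Each diagonal entry of L is the vertex degree and each off-diagonal entry is -1 where an edge is present, 0 otherwise; in the order [0, 1, 2, 3, 4, 5, 6, 7] the diagonal is [3, 3, 3, 3, 3, 3, 3, 3]. Diagonalising L (or applying a numerical eigensolver to the 8x8 matrix) gives the spectrum above. The largest eigenvalue, 6, is at most the vertex count 8.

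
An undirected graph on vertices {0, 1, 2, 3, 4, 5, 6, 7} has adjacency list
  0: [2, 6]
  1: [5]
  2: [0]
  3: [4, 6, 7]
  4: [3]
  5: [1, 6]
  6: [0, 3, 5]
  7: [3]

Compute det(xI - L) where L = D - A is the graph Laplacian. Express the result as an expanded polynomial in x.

x^8 - 14x^7 + 76x^6 - 204x^5 + 286x^4 - 204x^3 + 67x^2 - 8x

Each diagonal entry of L is the vertex degree and each off-diagonal entry is -1 where an edge is present, 0 otherwise; in the order [0, 1, 2, 3, 4, 5, 6, 7] the diagonal is [2, 1, 1, 3, 1, 2, 3, 1]. L has integer entries, so p(x) = det(xI - L) has integer coefficients. Expanding the determinant yields x^8 - 14x^7 + 76x^6 - 204x^5 + 286x^4 - 204x^3 + 67x^2 - 8x. Since p(0) = det(-L) = 0, x divides p(x). The largest eigenvalue, 4.6935, is at most the vertex count 8.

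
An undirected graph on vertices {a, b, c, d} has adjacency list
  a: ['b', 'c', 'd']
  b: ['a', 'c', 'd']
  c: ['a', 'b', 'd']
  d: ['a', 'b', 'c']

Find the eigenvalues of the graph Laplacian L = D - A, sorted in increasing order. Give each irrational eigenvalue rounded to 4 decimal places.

[0, 4, 4, 4]

Reading degrees in the order [a, b, c, d] gives [3, 3, 3, 3]; set D = diag(3, 3, 3, 3) and form L = D - A. Since every row of L sums to 0, the all-ones vector is in the kernel and 0 is an eigenvalue. The single zero eigenvalue shows the graph is connected. The largest eigenvalue, 4, is at most the vertex count 4. The eigenvalues sum to 12, which equals trace(L) = 2|E|.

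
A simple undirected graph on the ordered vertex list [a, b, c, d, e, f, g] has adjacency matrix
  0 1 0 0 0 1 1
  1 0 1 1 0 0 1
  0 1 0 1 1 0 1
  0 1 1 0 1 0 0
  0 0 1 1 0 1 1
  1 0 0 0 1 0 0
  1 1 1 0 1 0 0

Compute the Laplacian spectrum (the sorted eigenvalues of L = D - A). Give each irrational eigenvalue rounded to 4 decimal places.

Each diagonal entry of L is the vertex degree and each off-diagonal entry is -1 where an edge is present, 0 otherwise; in the order [a, b, c, d, e, f, g] the diagonal is [3, 4, 4, 3, 4, 2, 4]. L is symmetric positive semidefinite, so every eigenvalue is real and nonnegative. The single zero eigenvalue shows the graph is connected. The eigenvalues sum to 24, which equals trace(L) = 2|E|.

[0, 1.6201, 2.5858, 3.7086, 4.7510, 5.4142, 5.9202]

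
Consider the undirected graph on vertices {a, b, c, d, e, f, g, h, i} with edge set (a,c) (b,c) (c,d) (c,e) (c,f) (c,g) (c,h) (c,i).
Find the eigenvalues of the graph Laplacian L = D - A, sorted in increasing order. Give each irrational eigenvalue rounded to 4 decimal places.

[0, 1, 1, 1, 1, 1, 1, 1, 9]

With the vertex order [a, b, c, d, e, f, g, h, i], the degrees are [1, 1, 8, 1, 1, 1, 1, 1, 1], giving D = diag(1, 1, 8, 1, 1, 1, 1, 1, 1) and L = D - A. L is symmetric positive semidefinite, so every eigenvalue is real and nonnegative. By the matrix-tree theorem the graph has (1/9) * product of the nonzero eigenvalues = 1 spanning tree.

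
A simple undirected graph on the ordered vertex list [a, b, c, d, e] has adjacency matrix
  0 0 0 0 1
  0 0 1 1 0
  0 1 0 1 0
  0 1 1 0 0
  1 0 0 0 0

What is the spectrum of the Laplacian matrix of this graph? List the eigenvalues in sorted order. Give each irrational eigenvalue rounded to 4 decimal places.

With the vertex order [a, b, c, d, e], the degrees are [1, 2, 2, 2, 1], giving D = diag(1, 2, 2, 2, 1) and L = D - A. The multiplicity of 0 as a Laplacian eigenvalue equals the number of connected components. The 2 zero eigenvalues correspond to the 2 connected components. The largest eigenvalue, 3, is at most the vertex count 5. The eigenvalues sum to 8, which equals trace(L) = 2|E|.

[0, 0, 2, 3, 3]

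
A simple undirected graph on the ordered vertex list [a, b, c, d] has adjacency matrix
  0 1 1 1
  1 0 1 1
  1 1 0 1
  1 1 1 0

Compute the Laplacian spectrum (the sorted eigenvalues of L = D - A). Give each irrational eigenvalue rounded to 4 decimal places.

Each diagonal entry of L is the vertex degree and each off-diagonal entry is -1 where an edge is present, 0 otherwise; in the order [a, b, c, d] the diagonal is [3, 3, 3, 3]. L is symmetric positive semidefinite, so every eigenvalue is real and nonnegative. The eigenvalues sum to 12, which equals trace(L) = 2|E|.

[0, 4, 4, 4]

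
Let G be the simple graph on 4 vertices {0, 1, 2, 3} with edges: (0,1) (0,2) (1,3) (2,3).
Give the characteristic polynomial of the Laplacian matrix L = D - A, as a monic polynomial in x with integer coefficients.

x^4 - 8x^3 + 20x^2 - 16x

Each diagonal entry of L is the vertex degree and each off-diagonal entry is -1 where an edge is present, 0 otherwise; in the order [0, 1, 2, 3] the diagonal is [2, 2, 2, 2]. L has integer entries, so p(x) = det(xI - L) has integer coefficients. Expanding the determinant yields x^4 - 8x^3 + 20x^2 - 16x. Since p(0) = det(-L) = 0, x divides p(x). The eigenvalues sum to 8, which equals trace(L) = 2|E|. There is one zero in the spectrum, matching the 1 component.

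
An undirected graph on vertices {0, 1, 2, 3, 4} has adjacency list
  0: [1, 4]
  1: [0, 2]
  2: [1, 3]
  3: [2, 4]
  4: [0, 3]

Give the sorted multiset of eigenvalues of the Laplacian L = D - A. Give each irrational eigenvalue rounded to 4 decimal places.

Each diagonal entry of L is the vertex degree and each off-diagonal entry is -1 where an edge is present, 0 otherwise; in the order [0, 1, 2, 3, 4] the diagonal is [2, 2, 2, 2, 2]. Since every row of L sums to 0, the all-ones vector is in the kernel and 0 is an eigenvalue. The largest eigenvalue, 3.6180, is at most the vertex count 5.

[0, 1.3820, 1.3820, 3.6180, 3.6180]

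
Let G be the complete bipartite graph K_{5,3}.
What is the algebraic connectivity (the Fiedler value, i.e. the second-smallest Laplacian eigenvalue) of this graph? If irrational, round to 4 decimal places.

The graph has 8 vertices and degree multiset [5, 5, 5, 3, 3, 3, 3, 3]; D is the diagonal matrix of degrees and L = D - A. The sorted Laplacian eigenvalues are [0, 3, 3, 3, 3, 5, 5, 8]; the algebraic connectivity is the second entry, 3. There is one zero in the spectrum, matching the 1 component. The eigenvalues sum to 30, which equals trace(L) = 2|E|.

3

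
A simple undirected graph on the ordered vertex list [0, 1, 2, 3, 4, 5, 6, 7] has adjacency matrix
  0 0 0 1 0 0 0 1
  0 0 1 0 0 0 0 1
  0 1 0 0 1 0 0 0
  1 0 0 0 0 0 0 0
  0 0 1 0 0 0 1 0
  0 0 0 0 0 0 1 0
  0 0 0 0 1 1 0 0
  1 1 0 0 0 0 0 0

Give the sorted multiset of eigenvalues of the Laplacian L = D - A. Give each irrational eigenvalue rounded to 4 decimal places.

[0, 0.1522, 0.5858, 1.2346, 2, 2.7654, 3.4142, 3.8478]

Reading degrees in the order [0, 1, 2, 3, 4, 5, 6, 7] gives [2, 2, 2, 1, 2, 1, 2, 2]; set D = diag(2, 2, 2, 1, 2, 1, 2, 2) and form L = D - A. The multiplicity of 0 as a Laplacian eigenvalue equals the number of connected components. There is one zero in the spectrum, matching the 1 component.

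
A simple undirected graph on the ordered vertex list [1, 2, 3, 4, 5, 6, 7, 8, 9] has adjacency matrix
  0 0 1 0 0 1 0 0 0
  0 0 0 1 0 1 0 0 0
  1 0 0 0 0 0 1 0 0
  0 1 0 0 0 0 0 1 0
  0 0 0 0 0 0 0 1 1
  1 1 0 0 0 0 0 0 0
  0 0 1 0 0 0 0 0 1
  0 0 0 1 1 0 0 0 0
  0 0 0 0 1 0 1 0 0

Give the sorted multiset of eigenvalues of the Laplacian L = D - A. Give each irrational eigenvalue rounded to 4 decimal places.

Reading degrees in the order [1, 2, 3, 4, 5, 6, 7, 8, 9] gives [2, 2, 2, 2, 2, 2, 2, 2, 2]; set D = diag(2, 2, 2, 2, 2, 2, 2, 2, 2) and form L = D - A. The multiplicity of 0 as a Laplacian eigenvalue equals the number of connected components.

[0, 0.4679, 0.4679, 1.6527, 1.6527, 3, 3, 3.8794, 3.8794]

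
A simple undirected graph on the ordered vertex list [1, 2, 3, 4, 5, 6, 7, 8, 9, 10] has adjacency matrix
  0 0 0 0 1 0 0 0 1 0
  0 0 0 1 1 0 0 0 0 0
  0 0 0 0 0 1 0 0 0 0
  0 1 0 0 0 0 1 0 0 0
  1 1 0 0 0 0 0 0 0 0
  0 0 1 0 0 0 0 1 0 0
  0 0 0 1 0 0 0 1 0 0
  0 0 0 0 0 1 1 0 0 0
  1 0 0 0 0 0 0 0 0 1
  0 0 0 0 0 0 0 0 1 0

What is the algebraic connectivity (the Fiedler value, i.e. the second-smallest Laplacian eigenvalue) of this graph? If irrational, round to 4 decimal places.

0.0979

Each diagonal entry of L is the vertex degree and each off-diagonal entry is -1 where an edge is present, 0 otherwise; in the order [1, 2, 3, 4, 5, 6, 7, 8, 9, 10] the diagonal is [2, 2, 1, 2, 2, 2, 2, 2, 2, 1]. Computing the eigenvalues of L and sorting gives [0, 0.0979, 0.3820, 0.8244, 1.3820, 2, 2.6180, 3.1756, 3.6180, 3.9021]. The Fiedler value lambda_2 = 0.0979 is strictly positive, so the graph is connected. The eigenvalues sum to 18, which equals trace(L) = 2|E|.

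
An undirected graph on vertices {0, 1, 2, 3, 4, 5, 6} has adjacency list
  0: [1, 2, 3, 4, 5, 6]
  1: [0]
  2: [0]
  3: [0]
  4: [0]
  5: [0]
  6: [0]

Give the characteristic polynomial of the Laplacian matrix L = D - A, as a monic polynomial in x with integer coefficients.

Reading degrees in the order [0, 1, 2, 3, 4, 5, 6] gives [6, 1, 1, 1, 1, 1, 1]; set D = diag(6, 1, 1, 1, 1, 1, 1) and form L = D - A. L has integer entries, so p(x) = det(xI - L) has integer coefficients. Expanding the determinant yields x^7 - 12x^6 + 45x^5 - 80x^4 + 75x^3 - 36x^2 + 7x. Since p(0) = det(-L) = 0, x divides p(x). The largest eigenvalue, 7, is at most the vertex count 7. The eigenvalues sum to 12, which equals trace(L) = 2|E|.

x^7 - 12x^6 + 45x^5 - 80x^4 + 75x^3 - 36x^2 + 7x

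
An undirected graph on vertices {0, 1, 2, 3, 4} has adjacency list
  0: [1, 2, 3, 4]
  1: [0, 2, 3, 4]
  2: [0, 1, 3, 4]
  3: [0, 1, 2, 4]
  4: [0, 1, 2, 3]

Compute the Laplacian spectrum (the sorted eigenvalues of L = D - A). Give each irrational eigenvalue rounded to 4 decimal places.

Reading degrees in the order [0, 1, 2, 3, 4] gives [4, 4, 4, 4, 4]; set D = diag(4, 4, 4, 4, 4) and form L = D - A. Since every row of L sums to 0, the all-ones vector is in the kernel and 0 is an eigenvalue. The single zero eigenvalue shows the graph is connected. The largest eigenvalue, 5, is at most the vertex count 5. There is one zero in the spectrum, matching the 1 component.

[0, 5, 5, 5, 5]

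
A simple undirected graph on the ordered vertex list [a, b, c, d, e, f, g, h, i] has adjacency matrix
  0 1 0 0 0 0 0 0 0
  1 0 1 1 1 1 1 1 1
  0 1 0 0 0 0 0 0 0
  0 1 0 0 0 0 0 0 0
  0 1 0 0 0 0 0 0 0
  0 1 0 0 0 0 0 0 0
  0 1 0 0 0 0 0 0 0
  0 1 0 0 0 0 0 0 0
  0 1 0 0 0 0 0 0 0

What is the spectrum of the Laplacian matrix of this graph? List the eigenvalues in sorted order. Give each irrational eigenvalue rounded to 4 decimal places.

With the vertex order [a, b, c, d, e, f, g, h, i], the degrees are [1, 8, 1, 1, 1, 1, 1, 1, 1], giving D = diag(1, 8, 1, 1, 1, 1, 1, 1, 1) and L = D - A. Since every row of L sums to 0, the all-ones vector is in the kernel and 0 is an eigenvalue. The single zero eigenvalue shows the graph is connected.

[0, 1, 1, 1, 1, 1, 1, 1, 9]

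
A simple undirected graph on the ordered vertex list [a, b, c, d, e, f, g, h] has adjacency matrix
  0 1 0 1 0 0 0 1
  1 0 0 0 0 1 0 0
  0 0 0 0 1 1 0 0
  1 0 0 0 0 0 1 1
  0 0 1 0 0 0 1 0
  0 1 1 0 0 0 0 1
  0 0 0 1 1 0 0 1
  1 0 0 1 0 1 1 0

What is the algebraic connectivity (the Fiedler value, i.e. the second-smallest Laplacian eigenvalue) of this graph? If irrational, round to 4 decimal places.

Reading degrees in the order [a, b, c, d, e, f, g, h] gives [3, 2, 2, 3, 2, 3, 3, 4]; set D = diag(3, 2, 2, 3, 2, 3, 3, 4) and form L = D - A. The sorted Laplacian eigenvalues are [0, 0.9404, 1.3172, 2.5356, 3.1618, 4, 4.5210, 5.5240]; the algebraic connectivity is the second entry, 0.9404. There is one zero in the spectrum, matching the 1 component. By the matrix-tree theorem the graph has (1/8) * product of the nonzero eigenvalues = 124 spanning trees.

0.9404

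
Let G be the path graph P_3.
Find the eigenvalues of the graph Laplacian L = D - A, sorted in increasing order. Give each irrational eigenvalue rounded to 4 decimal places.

The graph has 3 vertices and degree multiset [2, 1, 1]; D is the diagonal matrix of degrees and L = D - A. The multiplicity of 0 as a Laplacian eigenvalue equals the number of connected components. The largest eigenvalue, 3, is at most the vertex count 3. By the matrix-tree theorem the graph has (1/3) * product of the nonzero eigenvalues = 1 spanning tree.

[0, 1, 3]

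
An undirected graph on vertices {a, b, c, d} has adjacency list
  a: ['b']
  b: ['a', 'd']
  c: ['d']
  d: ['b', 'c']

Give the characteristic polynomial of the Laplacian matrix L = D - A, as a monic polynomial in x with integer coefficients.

Reading degrees in the order [a, b, c, d] gives [1, 2, 1, 2]; set D = diag(1, 2, 1, 2) and form L = D - A. Computing det(xI - L) by cofactor expansion (or equivalently via sum-over-permutations) gives x^4 - 6x^3 + 10x^2 - 4x. Since p(0) = det(-L) = 0, x divides p(x). By the matrix-tree theorem the graph has (1/4) * product of the nonzero eigenvalues = 1 spanning tree. The eigenvalues sum to 6, which equals trace(L) = 2|E|.

x^4 - 6x^3 + 10x^2 - 4x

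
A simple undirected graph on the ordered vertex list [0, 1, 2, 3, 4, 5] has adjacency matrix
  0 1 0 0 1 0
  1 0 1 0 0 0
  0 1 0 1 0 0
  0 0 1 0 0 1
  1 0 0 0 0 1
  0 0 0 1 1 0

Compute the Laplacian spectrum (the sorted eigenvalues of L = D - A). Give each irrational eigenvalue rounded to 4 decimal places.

[0, 1, 1, 3, 3, 4]

Each diagonal entry of L is the vertex degree and each off-diagonal entry is -1 where an edge is present, 0 otherwise; in the order [0, 1, 2, 3, 4, 5] the diagonal is [2, 2, 2, 2, 2, 2]. Since every row of L sums to 0, the all-ones vector is in the kernel and 0 is an eigenvalue. The single zero eigenvalue shows the graph is connected. There is one zero in the spectrum, matching the 1 component. The largest eigenvalue, 4, is at most the vertex count 6.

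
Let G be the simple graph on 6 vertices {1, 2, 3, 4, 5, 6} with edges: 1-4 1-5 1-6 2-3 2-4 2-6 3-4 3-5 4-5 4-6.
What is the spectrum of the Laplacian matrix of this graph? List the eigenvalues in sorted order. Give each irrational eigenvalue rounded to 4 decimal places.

[0, 2.3820, 2.3820, 4.6180, 4.6180, 6]

Each diagonal entry of L is the vertex degree and each off-diagonal entry is -1 where an edge is present, 0 otherwise; in the order [1, 2, 3, 4, 5, 6] the diagonal is [3, 3, 3, 5, 3, 3]. Diagonalising L (or applying a numerical eigensolver to the 6x6 matrix) gives the spectrum above. There is one zero in the spectrum, matching the 1 component. The eigenvalues sum to 20, which equals trace(L) = 2|E|.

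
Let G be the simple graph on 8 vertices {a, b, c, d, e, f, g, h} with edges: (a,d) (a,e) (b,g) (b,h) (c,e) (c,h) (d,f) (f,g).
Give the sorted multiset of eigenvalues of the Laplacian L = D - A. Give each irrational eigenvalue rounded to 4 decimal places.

Reading degrees in the order [a, b, c, d, e, f, g, h] gives [2, 2, 2, 2, 2, 2, 2, 2]; set D = diag(2, 2, 2, 2, 2, 2, 2, 2) and form L = D - A. Since every row of L sums to 0, the all-ones vector is in the kernel and 0 is an eigenvalue. The single zero eigenvalue shows the graph is connected. By the matrix-tree theorem the graph has (1/8) * product of the nonzero eigenvalues = 8 spanning trees.

[0, 0.5858, 0.5858, 2, 2, 3.4142, 3.4142, 4]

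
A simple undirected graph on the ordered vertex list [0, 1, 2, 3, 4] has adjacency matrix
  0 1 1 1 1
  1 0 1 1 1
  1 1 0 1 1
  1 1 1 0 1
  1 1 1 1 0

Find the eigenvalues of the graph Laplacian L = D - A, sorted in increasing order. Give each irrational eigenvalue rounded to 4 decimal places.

Reading degrees in the order [0, 1, 2, 3, 4] gives [4, 4, 4, 4, 4]; set D = diag(4, 4, 4, 4, 4) and form L = D - A. Since every row of L sums to 0, the all-ones vector is in the kernel and 0 is an eigenvalue. The largest eigenvalue, 5, is at most the vertex count 5.

[0, 5, 5, 5, 5]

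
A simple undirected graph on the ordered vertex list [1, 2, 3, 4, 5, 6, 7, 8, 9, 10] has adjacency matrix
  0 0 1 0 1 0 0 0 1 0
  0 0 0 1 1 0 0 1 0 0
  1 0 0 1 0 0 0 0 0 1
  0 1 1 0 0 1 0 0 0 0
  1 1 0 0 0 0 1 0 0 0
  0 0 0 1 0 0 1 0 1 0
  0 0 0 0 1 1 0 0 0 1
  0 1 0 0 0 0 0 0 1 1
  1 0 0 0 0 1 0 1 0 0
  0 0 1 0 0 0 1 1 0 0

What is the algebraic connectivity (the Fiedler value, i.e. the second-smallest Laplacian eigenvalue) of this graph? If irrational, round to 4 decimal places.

Each diagonal entry of L is the vertex degree and each off-diagonal entry is -1 where an edge is present, 0 otherwise; in the order [1, 2, 3, 4, 5, 6, 7, 8, 9, 10] the diagonal is [3, 3, 3, 3, 3, 3, 3, 3, 3, 3]. The sorted Laplacian eigenvalues are [0, 2, 2, 2, 2, 2, 5, 5, 5, 5]; the algebraic connectivity is the second entry, 2.

2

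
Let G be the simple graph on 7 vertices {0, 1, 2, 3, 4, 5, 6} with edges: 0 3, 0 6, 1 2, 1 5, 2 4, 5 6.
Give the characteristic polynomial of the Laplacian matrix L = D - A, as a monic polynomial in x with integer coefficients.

x^7 - 12x^6 + 55x^5 - 120x^4 + 126x^3 - 56x^2 + 7x

With the vertex order [0, 1, 2, 3, 4, 5, 6], the degrees are [2, 2, 2, 1, 1, 2, 2], giving D = diag(2, 2, 2, 1, 1, 2, 2) and L = D - A. L has integer entries, so p(x) = det(xI - L) has integer coefficients. Expanding the determinant yields x^7 - 12x^6 + 55x^5 - 120x^4 + 126x^3 - 56x^2 + 7x. Since p(0) = det(-L) = 0, x divides p(x). The largest eigenvalue, 3.8019, is at most the vertex count 7. The eigenvalues sum to 12, which equals trace(L) = 2|E|.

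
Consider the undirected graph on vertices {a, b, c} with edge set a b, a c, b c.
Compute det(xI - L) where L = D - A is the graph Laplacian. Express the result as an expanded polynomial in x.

With the vertex order [a, b, c], the degrees are [2, 2, 2], giving D = diag(2, 2, 2) and L = D - A. L has integer entries, so p(x) = det(xI - L) has integer coefficients. Expanding the determinant yields x^3 - 6x^2 + 9x. The constant term is 0 because L is singular (the all-ones vector lies in its kernel).

x^3 - 6x^2 + 9x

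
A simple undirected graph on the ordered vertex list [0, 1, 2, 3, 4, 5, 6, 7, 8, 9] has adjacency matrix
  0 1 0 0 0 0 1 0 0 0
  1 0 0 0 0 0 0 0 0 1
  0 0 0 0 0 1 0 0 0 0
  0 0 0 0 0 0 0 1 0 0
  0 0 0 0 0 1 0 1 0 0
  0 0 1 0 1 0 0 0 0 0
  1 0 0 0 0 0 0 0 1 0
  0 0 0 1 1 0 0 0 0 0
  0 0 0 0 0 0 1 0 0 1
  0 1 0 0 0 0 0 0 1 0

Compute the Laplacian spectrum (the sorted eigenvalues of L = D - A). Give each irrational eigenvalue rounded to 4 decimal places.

With the vertex order [0, 1, 2, 3, 4, 5, 6, 7, 8, 9], the degrees are [2, 2, 1, 1, 2, 2, 2, 2, 2, 2], giving D = diag(2, 2, 1, 1, 2, 2, 2, 2, 2, 2) and L = D - A. L is symmetric positive semidefinite, so every eigenvalue is real and nonnegative. The 2 zero eigenvalues correspond to the 2 connected components. The eigenvalues sum to 18, which equals trace(L) = 2|E|.

[0, 0, 0.3820, 1.3820, 1.3820, 1.3820, 2.6180, 3.6180, 3.6180, 3.6180]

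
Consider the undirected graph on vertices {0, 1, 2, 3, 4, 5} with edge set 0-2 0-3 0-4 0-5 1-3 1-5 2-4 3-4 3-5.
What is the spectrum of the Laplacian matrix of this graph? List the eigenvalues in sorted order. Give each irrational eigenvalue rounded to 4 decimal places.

[0, 1.1864, 3, 3.4707, 5, 5.3429]

With the vertex order [0, 1, 2, 3, 4, 5], the degrees are [4, 2, 2, 4, 3, 3], giving D = diag(4, 2, 2, 4, 3, 3) and L = D - A. The multiplicity of 0 as a Laplacian eigenvalue equals the number of connected components. By the matrix-tree theorem the graph has (1/6) * product of the nonzero eigenvalues = 55 spanning trees.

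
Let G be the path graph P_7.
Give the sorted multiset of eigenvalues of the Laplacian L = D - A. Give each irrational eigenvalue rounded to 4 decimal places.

The graph has 7 vertices and degree multiset [2, 2, 2, 2, 2, 1, 1]; D is the diagonal matrix of degrees and L = D - A. Diagonalising L (or applying a numerical eigensolver to the 7x7 matrix) gives the spectrum above. By the matrix-tree theorem the graph has (1/7) * product of the nonzero eigenvalues = 1 spanning tree. The eigenvalues sum to 12, which equals trace(L) = 2|E|.

[0, 0.1981, 0.7530, 1.5550, 2.4450, 3.2470, 3.8019]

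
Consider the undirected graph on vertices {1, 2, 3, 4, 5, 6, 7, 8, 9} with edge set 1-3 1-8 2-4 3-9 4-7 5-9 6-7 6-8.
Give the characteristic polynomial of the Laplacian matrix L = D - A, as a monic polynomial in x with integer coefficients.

Each diagonal entry of L is the vertex degree and each off-diagonal entry is -1 where an edge is present, 0 otherwise; in the order [1, 2, 3, 4, 5, 6, 7, 8, 9] the diagonal is [2, 1, 2, 2, 1, 2, 2, 2, 2]. L has integer entries, so p(x) = det(xI - L) has integer coefficients. Expanding the determinant yields x^9 - 16x^8 + 105x^7 - 364x^6 + 715x^5 - 792x^4 + 462x^3 - 120x^2 + 9x. Since p(0) = det(-L) = 0, x divides p(x). There is one zero in the spectrum, matching the 1 component. By the matrix-tree theorem the graph has (1/9) * product of the nonzero eigenvalues = 1 spanning tree.

x^9 - 16x^8 + 105x^7 - 364x^6 + 715x^5 - 792x^4 + 462x^3 - 120x^2 + 9x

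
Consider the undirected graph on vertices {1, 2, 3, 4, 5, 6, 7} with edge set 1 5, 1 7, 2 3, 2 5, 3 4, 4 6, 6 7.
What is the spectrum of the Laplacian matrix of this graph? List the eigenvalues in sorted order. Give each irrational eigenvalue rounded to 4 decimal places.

[0, 0.7530, 0.7530, 2.4450, 2.4450, 3.8019, 3.8019]

Reading degrees in the order [1, 2, 3, 4, 5, 6, 7] gives [2, 2, 2, 2, 2, 2, 2]; set D = diag(2, 2, 2, 2, 2, 2, 2) and form L = D - A. Since every row of L sums to 0, the all-ones vector is in the kernel and 0 is an eigenvalue. By the matrix-tree theorem the graph has (1/7) * product of the nonzero eigenvalues = 7 spanning trees. The largest eigenvalue, 3.8019, is at most the vertex count 7.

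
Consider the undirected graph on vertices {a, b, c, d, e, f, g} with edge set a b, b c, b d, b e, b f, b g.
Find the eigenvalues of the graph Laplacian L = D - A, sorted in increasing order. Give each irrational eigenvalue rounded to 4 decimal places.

Each diagonal entry of L is the vertex degree and each off-diagonal entry is -1 where an edge is present, 0 otherwise; in the order [a, b, c, d, e, f, g] the diagonal is [1, 6, 1, 1, 1, 1, 1]. Since every row of L sums to 0, the all-ones vector is in the kernel and 0 is an eigenvalue. The largest eigenvalue, 7, is at most the vertex count 7.

[0, 1, 1, 1, 1, 1, 7]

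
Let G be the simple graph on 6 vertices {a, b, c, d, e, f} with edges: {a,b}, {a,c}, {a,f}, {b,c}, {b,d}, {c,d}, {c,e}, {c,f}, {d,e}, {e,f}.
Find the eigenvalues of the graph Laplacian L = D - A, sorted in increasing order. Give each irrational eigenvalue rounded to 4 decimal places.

[0, 2.3820, 2.3820, 4.6180, 4.6180, 6]

Each diagonal entry of L is the vertex degree and each off-diagonal entry is -1 where an edge is present, 0 otherwise; in the order [a, b, c, d, e, f] the diagonal is [3, 3, 5, 3, 3, 3]. Diagonalising L (or applying a numerical eigensolver to the 6x6 matrix) gives the spectrum above. The eigenvalues sum to 20, which equals trace(L) = 2|E|.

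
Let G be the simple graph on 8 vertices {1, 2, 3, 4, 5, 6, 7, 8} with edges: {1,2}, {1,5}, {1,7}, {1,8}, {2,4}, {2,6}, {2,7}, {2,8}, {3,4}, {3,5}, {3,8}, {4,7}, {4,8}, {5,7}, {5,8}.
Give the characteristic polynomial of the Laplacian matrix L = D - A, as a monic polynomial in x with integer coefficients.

x^8 - 30x^7 + 373x^6 - 2476x^5 + 9392x^4 - 20072x^3 + 21822x^2 - 8816x

With the vertex order [1, 2, 3, 4, 5, 6, 7, 8], the degrees are [4, 5, 3, 4, 4, 1, 4, 5], giving D = diag(4, 5, 3, 4, 4, 1, 4, 5) and L = D - A. Computing det(xI - L) by cofactor expansion (or equivalently via sum-over-permutations) gives x^8 - 30x^7 + 373x^6 - 2476x^5 + 9392x^4 - 20072x^3 + 21822x^2 - 8816x. The constant term is 0 because L is singular (the all-ones vector lies in its kernel). The eigenvalues sum to 30, which equals trace(L) = 2|E|.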